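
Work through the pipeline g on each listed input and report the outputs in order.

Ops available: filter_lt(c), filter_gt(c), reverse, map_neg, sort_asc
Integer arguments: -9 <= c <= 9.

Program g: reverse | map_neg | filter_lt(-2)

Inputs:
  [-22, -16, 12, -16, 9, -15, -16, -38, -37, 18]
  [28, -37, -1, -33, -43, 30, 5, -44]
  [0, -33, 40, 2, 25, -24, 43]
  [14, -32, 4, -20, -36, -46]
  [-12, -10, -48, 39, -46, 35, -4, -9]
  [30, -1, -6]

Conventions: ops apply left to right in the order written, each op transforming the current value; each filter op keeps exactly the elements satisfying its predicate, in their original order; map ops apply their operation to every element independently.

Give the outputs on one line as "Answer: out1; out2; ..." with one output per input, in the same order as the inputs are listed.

[-18, -9, -12]; [-5, -30, -28]; [-43, -25, -40]; [-4, -14]; [-35, -39]; [-30]

Execution, op by op:
  [-22, -16, 12, -16, 9, -15, -16, -38, -37, 18] -> [18, -37, -38, -16, -15, 9, -16, 12, -16, -22] -> [-18, 37, 38, 16, 15, -9, 16, -12, 16, 22] -> [-18, -9, -12]
  [28, -37, -1, -33, -43, 30, 5, -44] -> [-44, 5, 30, -43, -33, -1, -37, 28] -> [44, -5, -30, 43, 33, 1, 37, -28] -> [-5, -30, -28]
  [0, -33, 40, 2, 25, -24, 43] -> [43, -24, 25, 2, 40, -33, 0] -> [-43, 24, -25, -2, -40, 33, 0] -> [-43, -25, -40]
  [14, -32, 4, -20, -36, -46] -> [-46, -36, -20, 4, -32, 14] -> [46, 36, 20, -4, 32, -14] -> [-4, -14]
  [-12, -10, -48, 39, -46, 35, -4, -9] -> [-9, -4, 35, -46, 39, -48, -10, -12] -> [9, 4, -35, 46, -39, 48, 10, 12] -> [-35, -39]
  [30, -1, -6] -> [-6, -1, 30] -> [6, 1, -30] -> [-30]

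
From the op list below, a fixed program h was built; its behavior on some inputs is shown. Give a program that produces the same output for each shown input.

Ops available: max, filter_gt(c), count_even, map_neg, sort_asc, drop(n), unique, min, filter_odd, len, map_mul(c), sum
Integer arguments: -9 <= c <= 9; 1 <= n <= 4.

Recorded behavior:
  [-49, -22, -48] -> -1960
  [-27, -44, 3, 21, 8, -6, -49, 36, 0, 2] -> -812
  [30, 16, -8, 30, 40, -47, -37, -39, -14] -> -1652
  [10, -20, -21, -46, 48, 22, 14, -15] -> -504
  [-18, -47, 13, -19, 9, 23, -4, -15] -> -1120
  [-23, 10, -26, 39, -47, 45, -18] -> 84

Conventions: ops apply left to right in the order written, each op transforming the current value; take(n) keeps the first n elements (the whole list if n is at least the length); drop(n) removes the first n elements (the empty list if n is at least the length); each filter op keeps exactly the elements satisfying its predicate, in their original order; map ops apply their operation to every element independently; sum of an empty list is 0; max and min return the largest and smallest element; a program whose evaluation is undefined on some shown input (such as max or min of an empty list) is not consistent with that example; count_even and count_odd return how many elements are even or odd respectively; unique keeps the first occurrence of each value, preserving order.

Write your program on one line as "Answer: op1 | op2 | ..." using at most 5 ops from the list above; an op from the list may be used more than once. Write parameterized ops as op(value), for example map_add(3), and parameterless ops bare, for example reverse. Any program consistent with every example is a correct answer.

map_mul(4) | drop(1) | sort_asc | map_mul(7) | sum

Check, running the answer program on each example:
  [-49, -22, -48] -> [-196, -88, -192] -> [-88, -192] -> [-192, -88] -> [-1344, -616] -> -1960
  [-27, -44, 3, 21, 8, -6, -49, 36, 0, 2] -> [-108, -176, 12, 84, 32, -24, -196, 144, 0, 8] -> [-176, 12, 84, 32, -24, -196, 144, 0, 8] -> [-196, -176, -24, 0, 8, 12, 32, 84, 144] -> [-1372, -1232, -168, 0, 56, 84, 224, 588, 1008] -> -812
  [30, 16, -8, 30, 40, -47, -37, -39, -14] -> [120, 64, -32, 120, 160, -188, -148, -156, -56] -> [64, -32, 120, 160, -188, -148, -156, -56] -> [-188, -156, -148, -56, -32, 64, 120, 160] -> [-1316, -1092, -1036, -392, -224, 448, 840, 1120] -> -1652
  [10, -20, -21, -46, 48, 22, 14, -15] -> [40, -80, -84, -184, 192, 88, 56, -60] -> [-80, -84, -184, 192, 88, 56, -60] -> [-184, -84, -80, -60, 56, 88, 192] -> [-1288, -588, -560, -420, 392, 616, 1344] -> -504
  [-18, -47, 13, -19, 9, 23, -4, -15] -> [-72, -188, 52, -76, 36, 92, -16, -60] -> [-188, 52, -76, 36, 92, -16, -60] -> [-188, -76, -60, -16, 36, 52, 92] -> [-1316, -532, -420, -112, 252, 364, 644] -> -1120
  [-23, 10, -26, 39, -47, 45, -18] -> [-92, 40, -104, 156, -188, 180, -72] -> [40, -104, 156, -188, 180, -72] -> [-188, -104, -72, 40, 156, 180] -> [-1316, -728, -504, 280, 1092, 1260] -> 84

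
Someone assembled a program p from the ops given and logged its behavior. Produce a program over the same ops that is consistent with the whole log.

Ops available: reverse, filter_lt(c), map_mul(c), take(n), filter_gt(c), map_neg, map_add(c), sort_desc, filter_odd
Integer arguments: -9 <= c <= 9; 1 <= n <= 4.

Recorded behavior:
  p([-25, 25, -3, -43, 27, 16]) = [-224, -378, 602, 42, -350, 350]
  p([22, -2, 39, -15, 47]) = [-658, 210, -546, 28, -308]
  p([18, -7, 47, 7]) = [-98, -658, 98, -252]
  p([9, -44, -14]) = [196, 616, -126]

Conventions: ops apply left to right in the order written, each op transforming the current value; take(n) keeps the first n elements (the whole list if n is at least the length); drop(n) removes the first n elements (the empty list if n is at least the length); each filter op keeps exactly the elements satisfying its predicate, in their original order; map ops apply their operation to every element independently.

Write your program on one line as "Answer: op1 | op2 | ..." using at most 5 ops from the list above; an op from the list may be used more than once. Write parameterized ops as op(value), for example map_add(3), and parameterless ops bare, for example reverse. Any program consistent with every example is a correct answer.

reverse | map_mul(7) | map_neg | map_mul(2)

Check, running the answer program on each example:
  [-25, 25, -3, -43, 27, 16] -> [16, 27, -43, -3, 25, -25] -> [112, 189, -301, -21, 175, -175] -> [-112, -189, 301, 21, -175, 175] -> [-224, -378, 602, 42, -350, 350]
  [22, -2, 39, -15, 47] -> [47, -15, 39, -2, 22] -> [329, -105, 273, -14, 154] -> [-329, 105, -273, 14, -154] -> [-658, 210, -546, 28, -308]
  [18, -7, 47, 7] -> [7, 47, -7, 18] -> [49, 329, -49, 126] -> [-49, -329, 49, -126] -> [-98, -658, 98, -252]
  [9, -44, -14] -> [-14, -44, 9] -> [-98, -308, 63] -> [98, 308, -63] -> [196, 616, -126]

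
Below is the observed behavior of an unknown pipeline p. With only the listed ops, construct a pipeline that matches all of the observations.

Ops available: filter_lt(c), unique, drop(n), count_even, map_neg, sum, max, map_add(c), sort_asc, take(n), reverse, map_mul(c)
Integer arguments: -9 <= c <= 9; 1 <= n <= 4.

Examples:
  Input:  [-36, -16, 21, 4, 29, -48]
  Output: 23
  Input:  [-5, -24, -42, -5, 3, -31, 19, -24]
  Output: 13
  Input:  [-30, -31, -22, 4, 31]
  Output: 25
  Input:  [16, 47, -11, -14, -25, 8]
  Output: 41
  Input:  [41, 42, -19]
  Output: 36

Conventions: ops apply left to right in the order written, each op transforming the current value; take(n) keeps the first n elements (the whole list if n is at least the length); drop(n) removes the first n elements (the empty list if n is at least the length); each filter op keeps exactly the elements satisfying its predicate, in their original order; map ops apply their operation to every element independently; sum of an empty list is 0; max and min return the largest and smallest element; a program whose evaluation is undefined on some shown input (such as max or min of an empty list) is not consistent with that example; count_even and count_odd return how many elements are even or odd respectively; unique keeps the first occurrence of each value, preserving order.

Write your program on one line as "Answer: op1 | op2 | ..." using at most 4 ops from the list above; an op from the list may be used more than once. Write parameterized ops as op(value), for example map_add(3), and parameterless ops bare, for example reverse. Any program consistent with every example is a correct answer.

sort_asc | map_add(-6) | max

Check, running the answer program on each example:
  [-36, -16, 21, 4, 29, -48] -> [-48, -36, -16, 4, 21, 29] -> [-54, -42, -22, -2, 15, 23] -> 23
  [-5, -24, -42, -5, 3, -31, 19, -24] -> [-42, -31, -24, -24, -5, -5, 3, 19] -> [-48, -37, -30, -30, -11, -11, -3, 13] -> 13
  [-30, -31, -22, 4, 31] -> [-31, -30, -22, 4, 31] -> [-37, -36, -28, -2, 25] -> 25
  [16, 47, -11, -14, -25, 8] -> [-25, -14, -11, 8, 16, 47] -> [-31, -20, -17, 2, 10, 41] -> 41
  [41, 42, -19] -> [-19, 41, 42] -> [-25, 35, 36] -> 36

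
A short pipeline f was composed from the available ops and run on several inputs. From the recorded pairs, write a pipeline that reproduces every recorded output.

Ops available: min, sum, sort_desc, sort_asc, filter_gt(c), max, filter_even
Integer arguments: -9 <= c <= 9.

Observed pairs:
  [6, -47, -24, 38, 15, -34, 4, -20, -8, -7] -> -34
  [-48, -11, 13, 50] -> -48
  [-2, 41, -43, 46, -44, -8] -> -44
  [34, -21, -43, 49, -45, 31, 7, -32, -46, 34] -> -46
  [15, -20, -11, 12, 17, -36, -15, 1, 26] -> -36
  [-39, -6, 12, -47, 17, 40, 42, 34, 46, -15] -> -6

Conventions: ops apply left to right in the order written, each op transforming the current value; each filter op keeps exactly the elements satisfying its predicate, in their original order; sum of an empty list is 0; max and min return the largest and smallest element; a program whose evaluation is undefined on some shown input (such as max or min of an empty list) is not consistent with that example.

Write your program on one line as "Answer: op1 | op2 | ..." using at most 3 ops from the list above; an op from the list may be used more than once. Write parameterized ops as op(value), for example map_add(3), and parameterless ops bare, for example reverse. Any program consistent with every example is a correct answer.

filter_even | min

Check, running the answer program on each example:
  [6, -47, -24, 38, 15, -34, 4, -20, -8, -7] -> [6, -24, 38, -34, 4, -20, -8] -> -34
  [-48, -11, 13, 50] -> [-48, 50] -> -48
  [-2, 41, -43, 46, -44, -8] -> [-2, 46, -44, -8] -> -44
  [34, -21, -43, 49, -45, 31, 7, -32, -46, 34] -> [34, -32, -46, 34] -> -46
  [15, -20, -11, 12, 17, -36, -15, 1, 26] -> [-20, 12, -36, 26] -> -36
  [-39, -6, 12, -47, 17, 40, 42, 34, 46, -15] -> [-6, 12, 40, 42, 34, 46] -> -6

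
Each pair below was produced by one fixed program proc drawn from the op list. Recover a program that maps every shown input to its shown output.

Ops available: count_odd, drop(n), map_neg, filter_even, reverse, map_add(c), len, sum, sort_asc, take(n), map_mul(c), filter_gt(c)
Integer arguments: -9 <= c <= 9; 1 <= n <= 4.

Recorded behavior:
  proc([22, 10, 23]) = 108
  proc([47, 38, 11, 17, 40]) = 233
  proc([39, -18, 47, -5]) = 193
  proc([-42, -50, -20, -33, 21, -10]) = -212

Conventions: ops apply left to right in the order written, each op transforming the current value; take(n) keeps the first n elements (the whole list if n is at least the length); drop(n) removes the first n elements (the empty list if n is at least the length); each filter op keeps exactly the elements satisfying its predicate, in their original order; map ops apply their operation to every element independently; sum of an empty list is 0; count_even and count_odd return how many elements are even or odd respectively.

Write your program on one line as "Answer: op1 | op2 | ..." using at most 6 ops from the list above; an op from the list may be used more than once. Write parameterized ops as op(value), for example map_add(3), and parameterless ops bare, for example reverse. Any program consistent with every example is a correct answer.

map_neg | map_mul(-5) | take(1) | map_add(-2) | sum

Check, running the answer program on each example:
  [22, 10, 23] -> [-22, -10, -23] -> [110, 50, 115] -> [110] -> [108] -> 108
  [47, 38, 11, 17, 40] -> [-47, -38, -11, -17, -40] -> [235, 190, 55, 85, 200] -> [235] -> [233] -> 233
  [39, -18, 47, -5] -> [-39, 18, -47, 5] -> [195, -90, 235, -25] -> [195] -> [193] -> 193
  [-42, -50, -20, -33, 21, -10] -> [42, 50, 20, 33, -21, 10] -> [-210, -250, -100, -165, 105, -50] -> [-210] -> [-212] -> -212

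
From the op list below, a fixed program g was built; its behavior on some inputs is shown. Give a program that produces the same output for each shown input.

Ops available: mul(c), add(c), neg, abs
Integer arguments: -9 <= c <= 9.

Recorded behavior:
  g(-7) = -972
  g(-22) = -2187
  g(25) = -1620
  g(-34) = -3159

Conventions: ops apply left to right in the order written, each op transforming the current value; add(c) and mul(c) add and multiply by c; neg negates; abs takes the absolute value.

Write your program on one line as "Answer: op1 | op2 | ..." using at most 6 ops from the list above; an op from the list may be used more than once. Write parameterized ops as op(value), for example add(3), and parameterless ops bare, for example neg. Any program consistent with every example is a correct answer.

add(-5) | mul(9) | neg | abs | mul(9) | neg

Check, running the answer program on each example:
  -7 -> -12 -> -108 -> 108 -> 108 -> 972 -> -972
  -22 -> -27 -> -243 -> 243 -> 243 -> 2187 -> -2187
  25 -> 20 -> 180 -> -180 -> 180 -> 1620 -> -1620
  -34 -> -39 -> -351 -> 351 -> 351 -> 3159 -> -3159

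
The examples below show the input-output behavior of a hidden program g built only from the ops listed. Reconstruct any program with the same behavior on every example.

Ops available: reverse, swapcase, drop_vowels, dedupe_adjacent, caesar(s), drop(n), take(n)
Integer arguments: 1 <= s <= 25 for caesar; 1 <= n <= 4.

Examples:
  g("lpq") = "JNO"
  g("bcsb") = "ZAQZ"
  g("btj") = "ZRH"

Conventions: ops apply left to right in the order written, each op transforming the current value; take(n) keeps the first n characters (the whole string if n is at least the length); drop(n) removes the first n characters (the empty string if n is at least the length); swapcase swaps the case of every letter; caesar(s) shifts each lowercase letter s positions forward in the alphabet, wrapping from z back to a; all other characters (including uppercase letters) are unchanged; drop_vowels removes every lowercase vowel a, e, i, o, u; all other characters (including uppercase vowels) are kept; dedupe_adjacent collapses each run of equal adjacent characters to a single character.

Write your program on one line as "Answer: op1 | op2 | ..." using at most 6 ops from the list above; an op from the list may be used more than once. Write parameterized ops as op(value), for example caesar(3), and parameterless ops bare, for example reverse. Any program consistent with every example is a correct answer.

reverse | caesar(9) | caesar(15) | swapcase | reverse

Check, running the answer program on each example:
  "lpq" -> "qpl" -> "zyu" -> "onj" -> "ONJ" -> "JNO"
  "bcsb" -> "bscb" -> "kblk" -> "zqaz" -> "ZQAZ" -> "ZAQZ"
  "btj" -> "jtb" -> "sck" -> "hrz" -> "HRZ" -> "ZRH"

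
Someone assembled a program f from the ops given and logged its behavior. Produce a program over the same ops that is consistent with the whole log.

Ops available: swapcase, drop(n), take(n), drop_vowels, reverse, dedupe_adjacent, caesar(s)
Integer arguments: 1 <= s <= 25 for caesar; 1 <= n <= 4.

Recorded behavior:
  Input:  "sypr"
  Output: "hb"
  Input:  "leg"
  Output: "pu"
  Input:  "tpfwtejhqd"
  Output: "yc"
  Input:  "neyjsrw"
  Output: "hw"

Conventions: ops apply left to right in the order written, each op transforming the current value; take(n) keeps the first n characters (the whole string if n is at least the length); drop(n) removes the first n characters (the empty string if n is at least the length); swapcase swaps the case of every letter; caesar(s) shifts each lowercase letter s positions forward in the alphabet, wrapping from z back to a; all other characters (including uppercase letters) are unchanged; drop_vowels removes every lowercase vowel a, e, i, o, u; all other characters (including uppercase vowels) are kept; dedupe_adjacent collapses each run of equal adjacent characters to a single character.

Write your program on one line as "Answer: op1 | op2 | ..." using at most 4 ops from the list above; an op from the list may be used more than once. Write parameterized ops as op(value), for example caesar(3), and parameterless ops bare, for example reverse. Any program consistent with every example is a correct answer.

drop_vowels | take(2) | caesar(9) | reverse

Check, running the answer program on each example:
  "sypr" -> "sypr" -> "sy" -> "bh" -> "hb"
  "leg" -> "lg" -> "lg" -> "up" -> "pu"
  "tpfwtejhqd" -> "tpfwtjhqd" -> "tp" -> "cy" -> "yc"
  "neyjsrw" -> "nyjsrw" -> "ny" -> "wh" -> "hw"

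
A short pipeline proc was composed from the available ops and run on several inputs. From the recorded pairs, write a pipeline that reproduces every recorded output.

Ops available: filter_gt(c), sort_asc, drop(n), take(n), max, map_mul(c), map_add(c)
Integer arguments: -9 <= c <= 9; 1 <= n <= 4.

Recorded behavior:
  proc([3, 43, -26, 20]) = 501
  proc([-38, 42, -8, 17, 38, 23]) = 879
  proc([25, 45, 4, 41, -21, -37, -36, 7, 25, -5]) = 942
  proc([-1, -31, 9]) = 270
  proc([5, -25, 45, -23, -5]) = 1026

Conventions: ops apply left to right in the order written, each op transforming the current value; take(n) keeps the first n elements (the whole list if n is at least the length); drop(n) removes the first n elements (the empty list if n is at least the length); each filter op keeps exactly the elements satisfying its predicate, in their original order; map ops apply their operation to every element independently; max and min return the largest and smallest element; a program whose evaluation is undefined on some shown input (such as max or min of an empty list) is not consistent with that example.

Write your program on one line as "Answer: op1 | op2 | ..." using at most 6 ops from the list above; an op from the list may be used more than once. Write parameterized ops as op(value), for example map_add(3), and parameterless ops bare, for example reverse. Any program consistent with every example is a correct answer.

map_add(4) | map_mul(-7) | map_add(1) | drop(2) | map_mul(-3) | max

Check, running the answer program on each example:
  [3, 43, -26, 20] -> [7, 47, -22, 24] -> [-49, -329, 154, -168] -> [-48, -328, 155, -167] -> [155, -167] -> [-465, 501] -> 501
  [-38, 42, -8, 17, 38, 23] -> [-34, 46, -4, 21, 42, 27] -> [238, -322, 28, -147, -294, -189] -> [239, -321, 29, -146, -293, -188] -> [29, -146, -293, -188] -> [-87, 438, 879, 564] -> 879
  [25, 45, 4, 41, -21, -37, -36, 7, 25, -5] -> [29, 49, 8, 45, -17, -33, -32, 11, 29, -1] -> [-203, -343, -56, -315, 119, 231, 224, -77, -203, 7] -> [-202, -342, -55, -314, 120, 232, 225, -76, -202, 8] -> [-55, -314, 120, 232, 225, -76, -202, 8] -> [165, 942, -360, -696, -675, 228, 606, -24] -> 942
  [-1, -31, 9] -> [3, -27, 13] -> [-21, 189, -91] -> [-20, 190, -90] -> [-90] -> [270] -> 270
  [5, -25, 45, -23, -5] -> [9, -21, 49, -19, -1] -> [-63, 147, -343, 133, 7] -> [-62, 148, -342, 134, 8] -> [-342, 134, 8] -> [1026, -402, -24] -> 1026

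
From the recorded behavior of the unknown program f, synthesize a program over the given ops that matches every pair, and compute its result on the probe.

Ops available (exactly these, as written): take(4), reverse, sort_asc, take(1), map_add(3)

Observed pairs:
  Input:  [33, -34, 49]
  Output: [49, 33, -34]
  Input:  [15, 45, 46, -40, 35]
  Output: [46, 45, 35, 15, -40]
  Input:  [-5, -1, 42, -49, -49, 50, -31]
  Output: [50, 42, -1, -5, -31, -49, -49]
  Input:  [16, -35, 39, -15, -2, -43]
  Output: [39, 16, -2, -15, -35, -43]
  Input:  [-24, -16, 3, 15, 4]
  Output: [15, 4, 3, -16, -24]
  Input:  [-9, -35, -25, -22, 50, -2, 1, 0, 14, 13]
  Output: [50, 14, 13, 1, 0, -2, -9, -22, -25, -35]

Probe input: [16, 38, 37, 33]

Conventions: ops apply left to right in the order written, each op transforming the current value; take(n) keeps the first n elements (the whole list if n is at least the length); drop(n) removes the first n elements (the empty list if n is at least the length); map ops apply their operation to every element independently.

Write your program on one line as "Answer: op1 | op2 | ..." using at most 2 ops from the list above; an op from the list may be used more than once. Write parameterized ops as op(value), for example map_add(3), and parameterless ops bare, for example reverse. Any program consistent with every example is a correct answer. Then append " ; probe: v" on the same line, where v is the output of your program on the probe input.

sort_asc | reverse ; probe: [38, 37, 33, 16]

Check, running the answer program on each example:
  [33, -34, 49] -> [-34, 33, 49] -> [49, 33, -34]
  [15, 45, 46, -40, 35] -> [-40, 15, 35, 45, 46] -> [46, 45, 35, 15, -40]
  [-5, -1, 42, -49, -49, 50, -31] -> [-49, -49, -31, -5, -1, 42, 50] -> [50, 42, -1, -5, -31, -49, -49]
  [16, -35, 39, -15, -2, -43] -> [-43, -35, -15, -2, 16, 39] -> [39, 16, -2, -15, -35, -43]
  [-24, -16, 3, 15, 4] -> [-24, -16, 3, 4, 15] -> [15, 4, 3, -16, -24]
  [-9, -35, -25, -22, 50, -2, 1, 0, 14, 13] -> [-35, -25, -22, -9, -2, 0, 1, 13, 14, 50] -> [50, 14, 13, 1, 0, -2, -9, -22, -25, -35]
  probe: [16, 38, 37, 33] -> [16, 33, 37, 38] -> [38, 37, 33, 16]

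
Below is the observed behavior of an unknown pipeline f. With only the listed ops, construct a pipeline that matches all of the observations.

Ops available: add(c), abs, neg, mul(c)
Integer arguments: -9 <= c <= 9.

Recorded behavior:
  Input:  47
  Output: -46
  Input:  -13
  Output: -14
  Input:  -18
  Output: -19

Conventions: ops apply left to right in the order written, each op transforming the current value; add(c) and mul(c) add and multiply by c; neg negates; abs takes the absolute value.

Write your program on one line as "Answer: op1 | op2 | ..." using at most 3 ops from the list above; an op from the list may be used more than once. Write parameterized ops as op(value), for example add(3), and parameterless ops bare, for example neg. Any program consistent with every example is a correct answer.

add(-1) | abs | neg

Check, running the answer program on each example:
  47 -> 46 -> 46 -> -46
  -13 -> -14 -> 14 -> -14
  -18 -> -19 -> 19 -> -19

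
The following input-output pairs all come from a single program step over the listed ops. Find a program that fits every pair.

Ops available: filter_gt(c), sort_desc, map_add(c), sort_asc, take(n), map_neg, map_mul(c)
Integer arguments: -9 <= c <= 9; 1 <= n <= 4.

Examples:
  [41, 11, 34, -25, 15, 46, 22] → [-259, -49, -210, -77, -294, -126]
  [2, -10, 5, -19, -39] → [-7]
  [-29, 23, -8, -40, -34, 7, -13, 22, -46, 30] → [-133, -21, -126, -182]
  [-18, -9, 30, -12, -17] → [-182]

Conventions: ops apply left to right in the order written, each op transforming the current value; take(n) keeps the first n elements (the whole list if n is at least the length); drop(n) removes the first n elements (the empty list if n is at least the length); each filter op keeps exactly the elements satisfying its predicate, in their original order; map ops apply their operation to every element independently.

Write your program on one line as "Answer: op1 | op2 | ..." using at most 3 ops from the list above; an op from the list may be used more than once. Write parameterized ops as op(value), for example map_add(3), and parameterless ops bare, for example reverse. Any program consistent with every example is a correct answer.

filter_gt(2) | map_add(-4) | map_mul(-7)

Check, running the answer program on each example:
  [41, 11, 34, -25, 15, 46, 22] -> [41, 11, 34, 15, 46, 22] -> [37, 7, 30, 11, 42, 18] -> [-259, -49, -210, -77, -294, -126]
  [2, -10, 5, -19, -39] -> [5] -> [1] -> [-7]
  [-29, 23, -8, -40, -34, 7, -13, 22, -46, 30] -> [23, 7, 22, 30] -> [19, 3, 18, 26] -> [-133, -21, -126, -182]
  [-18, -9, 30, -12, -17] -> [30] -> [26] -> [-182]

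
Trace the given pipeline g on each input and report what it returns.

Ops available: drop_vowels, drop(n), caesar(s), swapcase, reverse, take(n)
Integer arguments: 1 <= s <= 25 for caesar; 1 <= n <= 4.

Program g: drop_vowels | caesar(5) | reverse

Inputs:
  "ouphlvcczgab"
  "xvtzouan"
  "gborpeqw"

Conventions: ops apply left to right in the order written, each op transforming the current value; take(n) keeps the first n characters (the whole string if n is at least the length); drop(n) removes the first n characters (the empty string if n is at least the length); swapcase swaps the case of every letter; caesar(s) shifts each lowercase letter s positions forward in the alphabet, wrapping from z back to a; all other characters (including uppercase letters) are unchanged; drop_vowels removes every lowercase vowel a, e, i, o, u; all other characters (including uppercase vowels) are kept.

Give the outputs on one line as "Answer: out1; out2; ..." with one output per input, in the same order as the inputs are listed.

Execution, op by op:
  "ouphlvcczgab" -> "phlvcczgb" -> "umqahhelg" -> "glehhaqmu"
  "xvtzouan" -> "xvtzn" -> "cayes" -> "seyac"
  "gborpeqw" -> "gbrpqw" -> "lgwuvb" -> "bvuwgl"

"glehhaqmu"; "seyac"; "bvuwgl"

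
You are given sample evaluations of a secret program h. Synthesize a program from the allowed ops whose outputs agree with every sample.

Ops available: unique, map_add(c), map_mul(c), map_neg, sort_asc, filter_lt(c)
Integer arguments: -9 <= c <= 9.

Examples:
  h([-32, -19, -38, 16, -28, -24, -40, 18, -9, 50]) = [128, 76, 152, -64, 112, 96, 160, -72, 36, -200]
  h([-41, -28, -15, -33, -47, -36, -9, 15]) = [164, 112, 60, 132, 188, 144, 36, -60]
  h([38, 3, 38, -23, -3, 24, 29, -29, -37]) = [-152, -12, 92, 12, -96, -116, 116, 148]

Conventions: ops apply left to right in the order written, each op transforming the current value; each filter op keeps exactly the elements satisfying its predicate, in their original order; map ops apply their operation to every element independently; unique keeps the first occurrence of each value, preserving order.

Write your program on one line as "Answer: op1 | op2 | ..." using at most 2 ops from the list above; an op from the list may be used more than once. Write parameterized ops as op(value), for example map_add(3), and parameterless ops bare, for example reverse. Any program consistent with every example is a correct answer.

map_mul(-4) | unique

Check, running the answer program on each example:
  [-32, -19, -38, 16, -28, -24, -40, 18, -9, 50] -> [128, 76, 152, -64, 112, 96, 160, -72, 36, -200] -> [128, 76, 152, -64, 112, 96, 160, -72, 36, -200]
  [-41, -28, -15, -33, -47, -36, -9, 15] -> [164, 112, 60, 132, 188, 144, 36, -60] -> [164, 112, 60, 132, 188, 144, 36, -60]
  [38, 3, 38, -23, -3, 24, 29, -29, -37] -> [-152, -12, -152, 92, 12, -96, -116, 116, 148] -> [-152, -12, 92, 12, -96, -116, 116, 148]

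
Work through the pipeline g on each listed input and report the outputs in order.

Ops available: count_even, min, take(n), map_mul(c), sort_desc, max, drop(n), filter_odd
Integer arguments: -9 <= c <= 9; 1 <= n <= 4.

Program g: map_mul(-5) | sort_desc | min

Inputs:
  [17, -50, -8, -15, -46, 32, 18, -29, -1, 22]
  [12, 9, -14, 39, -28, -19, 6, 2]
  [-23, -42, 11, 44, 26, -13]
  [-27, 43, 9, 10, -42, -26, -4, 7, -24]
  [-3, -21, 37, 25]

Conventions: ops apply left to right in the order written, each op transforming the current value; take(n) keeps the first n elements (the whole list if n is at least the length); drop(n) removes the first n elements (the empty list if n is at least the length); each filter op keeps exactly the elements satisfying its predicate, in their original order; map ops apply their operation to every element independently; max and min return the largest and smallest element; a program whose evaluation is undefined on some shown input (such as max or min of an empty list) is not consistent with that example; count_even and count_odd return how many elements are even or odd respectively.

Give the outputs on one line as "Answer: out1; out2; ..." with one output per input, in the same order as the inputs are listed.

-160; -195; -220; -215; -185

Execution, op by op:
  [17, -50, -8, -15, -46, 32, 18, -29, -1, 22] -> [-85, 250, 40, 75, 230, -160, -90, 145, 5, -110] -> [250, 230, 145, 75, 40, 5, -85, -90, -110, -160] -> -160
  [12, 9, -14, 39, -28, -19, 6, 2] -> [-60, -45, 70, -195, 140, 95, -30, -10] -> [140, 95, 70, -10, -30, -45, -60, -195] -> -195
  [-23, -42, 11, 44, 26, -13] -> [115, 210, -55, -220, -130, 65] -> [210, 115, 65, -55, -130, -220] -> -220
  [-27, 43, 9, 10, -42, -26, -4, 7, -24] -> [135, -215, -45, -50, 210, 130, 20, -35, 120] -> [210, 135, 130, 120, 20, -35, -45, -50, -215] -> -215
  [-3, -21, 37, 25] -> [15, 105, -185, -125] -> [105, 15, -125, -185] -> -185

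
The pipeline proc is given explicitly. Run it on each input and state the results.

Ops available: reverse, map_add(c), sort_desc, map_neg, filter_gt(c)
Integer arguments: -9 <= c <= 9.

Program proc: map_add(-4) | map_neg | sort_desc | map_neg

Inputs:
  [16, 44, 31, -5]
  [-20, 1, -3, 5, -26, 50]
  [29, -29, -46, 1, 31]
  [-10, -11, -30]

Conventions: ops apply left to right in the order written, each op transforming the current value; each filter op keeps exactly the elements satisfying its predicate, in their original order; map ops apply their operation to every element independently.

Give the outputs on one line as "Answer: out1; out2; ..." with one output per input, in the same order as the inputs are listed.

[-9, 12, 27, 40]; [-30, -24, -7, -3, 1, 46]; [-50, -33, -3, 25, 27]; [-34, -15, -14]

Execution, op by op:
  [16, 44, 31, -5] -> [12, 40, 27, -9] -> [-12, -40, -27, 9] -> [9, -12, -27, -40] -> [-9, 12, 27, 40]
  [-20, 1, -3, 5, -26, 50] -> [-24, -3, -7, 1, -30, 46] -> [24, 3, 7, -1, 30, -46] -> [30, 24, 7, 3, -1, -46] -> [-30, -24, -7, -3, 1, 46]
  [29, -29, -46, 1, 31] -> [25, -33, -50, -3, 27] -> [-25, 33, 50, 3, -27] -> [50, 33, 3, -25, -27] -> [-50, -33, -3, 25, 27]
  [-10, -11, -30] -> [-14, -15, -34] -> [14, 15, 34] -> [34, 15, 14] -> [-34, -15, -14]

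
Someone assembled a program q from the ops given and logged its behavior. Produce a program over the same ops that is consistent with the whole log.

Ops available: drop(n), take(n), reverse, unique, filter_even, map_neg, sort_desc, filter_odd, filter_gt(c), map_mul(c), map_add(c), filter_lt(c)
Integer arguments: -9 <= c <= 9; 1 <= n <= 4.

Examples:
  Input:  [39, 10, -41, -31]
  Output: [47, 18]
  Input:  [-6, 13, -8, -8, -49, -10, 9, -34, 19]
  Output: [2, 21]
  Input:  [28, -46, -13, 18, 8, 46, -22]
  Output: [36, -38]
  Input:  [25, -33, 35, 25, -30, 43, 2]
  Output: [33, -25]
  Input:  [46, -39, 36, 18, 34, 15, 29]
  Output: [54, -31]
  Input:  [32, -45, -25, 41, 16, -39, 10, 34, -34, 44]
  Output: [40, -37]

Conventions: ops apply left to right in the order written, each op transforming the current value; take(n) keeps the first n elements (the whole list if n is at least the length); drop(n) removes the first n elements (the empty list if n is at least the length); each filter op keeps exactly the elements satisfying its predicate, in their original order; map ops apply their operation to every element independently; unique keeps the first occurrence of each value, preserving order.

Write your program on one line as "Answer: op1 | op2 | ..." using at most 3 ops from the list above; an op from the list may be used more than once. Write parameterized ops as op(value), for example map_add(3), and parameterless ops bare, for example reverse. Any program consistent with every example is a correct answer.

take(2) | map_add(6) | map_add(2)

Check, running the answer program on each example:
  [39, 10, -41, -31] -> [39, 10] -> [45, 16] -> [47, 18]
  [-6, 13, -8, -8, -49, -10, 9, -34, 19] -> [-6, 13] -> [0, 19] -> [2, 21]
  [28, -46, -13, 18, 8, 46, -22] -> [28, -46] -> [34, -40] -> [36, -38]
  [25, -33, 35, 25, -30, 43, 2] -> [25, -33] -> [31, -27] -> [33, -25]
  [46, -39, 36, 18, 34, 15, 29] -> [46, -39] -> [52, -33] -> [54, -31]
  [32, -45, -25, 41, 16, -39, 10, 34, -34, 44] -> [32, -45] -> [38, -39] -> [40, -37]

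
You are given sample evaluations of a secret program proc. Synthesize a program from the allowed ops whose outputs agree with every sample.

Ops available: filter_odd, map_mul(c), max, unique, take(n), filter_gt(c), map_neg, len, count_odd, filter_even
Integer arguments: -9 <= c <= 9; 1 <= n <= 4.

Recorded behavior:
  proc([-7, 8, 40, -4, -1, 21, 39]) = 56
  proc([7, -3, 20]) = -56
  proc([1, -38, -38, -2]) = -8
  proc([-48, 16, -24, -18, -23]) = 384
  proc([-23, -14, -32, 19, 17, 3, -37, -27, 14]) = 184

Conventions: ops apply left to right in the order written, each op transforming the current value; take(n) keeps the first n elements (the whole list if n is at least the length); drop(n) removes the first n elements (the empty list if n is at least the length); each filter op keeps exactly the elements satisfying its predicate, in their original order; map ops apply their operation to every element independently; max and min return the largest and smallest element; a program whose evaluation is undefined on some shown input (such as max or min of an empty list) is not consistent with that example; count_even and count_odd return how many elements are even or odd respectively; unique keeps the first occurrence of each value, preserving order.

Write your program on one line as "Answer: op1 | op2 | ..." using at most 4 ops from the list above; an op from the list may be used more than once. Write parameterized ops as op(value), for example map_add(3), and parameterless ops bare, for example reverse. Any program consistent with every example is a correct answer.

map_mul(-8) | take(1) | max

Check, running the answer program on each example:
  [-7, 8, 40, -4, -1, 21, 39] -> [56, -64, -320, 32, 8, -168, -312] -> [56] -> 56
  [7, -3, 20] -> [-56, 24, -160] -> [-56] -> -56
  [1, -38, -38, -2] -> [-8, 304, 304, 16] -> [-8] -> -8
  [-48, 16, -24, -18, -23] -> [384, -128, 192, 144, 184] -> [384] -> 384
  [-23, -14, -32, 19, 17, 3, -37, -27, 14] -> [184, 112, 256, -152, -136, -24, 296, 216, -112] -> [184] -> 184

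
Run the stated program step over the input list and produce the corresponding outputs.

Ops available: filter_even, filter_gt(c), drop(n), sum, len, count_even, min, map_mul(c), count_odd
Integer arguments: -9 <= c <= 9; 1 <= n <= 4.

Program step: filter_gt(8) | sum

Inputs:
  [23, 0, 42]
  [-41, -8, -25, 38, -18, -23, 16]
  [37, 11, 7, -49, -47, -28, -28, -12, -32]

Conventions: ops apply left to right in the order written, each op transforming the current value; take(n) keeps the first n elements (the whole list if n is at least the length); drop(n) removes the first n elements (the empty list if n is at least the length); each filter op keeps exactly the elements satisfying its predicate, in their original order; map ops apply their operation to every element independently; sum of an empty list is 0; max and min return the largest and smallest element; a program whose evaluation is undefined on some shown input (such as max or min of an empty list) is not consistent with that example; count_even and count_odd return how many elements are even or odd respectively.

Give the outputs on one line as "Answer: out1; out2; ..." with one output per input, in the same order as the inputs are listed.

65; 54; 48

Execution, op by op:
  [23, 0, 42] -> [23, 42] -> 65
  [-41, -8, -25, 38, -18, -23, 16] -> [38, 16] -> 54
  [37, 11, 7, -49, -47, -28, -28, -12, -32] -> [37, 11] -> 48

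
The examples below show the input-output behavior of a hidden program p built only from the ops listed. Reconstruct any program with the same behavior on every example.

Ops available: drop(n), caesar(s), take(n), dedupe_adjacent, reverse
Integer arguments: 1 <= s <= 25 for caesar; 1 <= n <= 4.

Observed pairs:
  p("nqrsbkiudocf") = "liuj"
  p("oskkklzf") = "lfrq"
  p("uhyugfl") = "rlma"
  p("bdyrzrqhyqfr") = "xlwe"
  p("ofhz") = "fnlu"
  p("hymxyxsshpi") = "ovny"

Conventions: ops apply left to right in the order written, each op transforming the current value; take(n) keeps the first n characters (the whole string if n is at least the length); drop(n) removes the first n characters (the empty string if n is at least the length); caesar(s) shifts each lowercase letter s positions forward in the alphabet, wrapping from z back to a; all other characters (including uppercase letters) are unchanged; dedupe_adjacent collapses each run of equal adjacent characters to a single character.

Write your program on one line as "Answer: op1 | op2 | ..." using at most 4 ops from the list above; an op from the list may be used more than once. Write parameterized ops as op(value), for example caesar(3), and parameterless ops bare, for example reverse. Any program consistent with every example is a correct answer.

reverse | caesar(6) | take(4)

Check, running the answer program on each example:
  "nqrsbkiudocf" -> "fcoduikbsrqn" -> "liujaoqhyxwt" -> "liuj"
  "oskkklzf" -> "fzlkkkso" -> "lfrqqqyu" -> "lfrq"
  "uhyugfl" -> "lfguyhu" -> "rlmaena" -> "rlma"
  "bdyrzrqhyqfr" -> "rfqyhqrzrydb" -> "xlwenwxfxejh" -> "xlwe"
  "ofhz" -> "zhfo" -> "fnlu" -> "fnlu"
  "hymxyxsshpi" -> "iphssxyxmyh" -> "ovnyydedsen" -> "ovny"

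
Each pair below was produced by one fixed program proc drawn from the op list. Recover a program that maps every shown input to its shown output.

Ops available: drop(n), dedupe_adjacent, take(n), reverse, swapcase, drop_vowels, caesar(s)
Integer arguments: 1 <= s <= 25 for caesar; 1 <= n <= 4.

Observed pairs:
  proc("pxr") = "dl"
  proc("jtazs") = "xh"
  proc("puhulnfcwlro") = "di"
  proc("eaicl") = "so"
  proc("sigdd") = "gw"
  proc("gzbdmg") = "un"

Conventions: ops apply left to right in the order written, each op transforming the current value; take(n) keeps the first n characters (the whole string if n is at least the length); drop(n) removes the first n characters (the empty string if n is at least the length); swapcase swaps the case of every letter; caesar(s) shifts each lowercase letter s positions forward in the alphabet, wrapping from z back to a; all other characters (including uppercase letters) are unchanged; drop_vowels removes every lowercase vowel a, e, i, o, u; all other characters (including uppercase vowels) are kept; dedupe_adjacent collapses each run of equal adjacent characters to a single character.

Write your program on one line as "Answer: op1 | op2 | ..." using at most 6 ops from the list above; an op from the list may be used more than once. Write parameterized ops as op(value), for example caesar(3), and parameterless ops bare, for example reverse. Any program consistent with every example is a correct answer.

caesar(25) | reverse | caesar(15) | reverse | take(2)

Check, running the answer program on each example:
  "pxr" -> "owq" -> "qwo" -> "fld" -> "dlf" -> "dl"
  "jtazs" -> "iszyr" -> "ryzsi" -> "gnohx" -> "xhong" -> "xh"
  "puhulnfcwlro" -> "otgtkmebvkqn" -> "nqkvbemktgto" -> "cfzkqtbzivid" -> "divizbtqkzfc" -> "di"
  "eaicl" -> "dzhbk" -> "kbhzd" -> "zqwos" -> "sowqz" -> "so"
  "sigdd" -> "rhfcc" -> "ccfhr" -> "rruwg" -> "gwurr" -> "gw"
  "gzbdmg" -> "fyaclf" -> "flcayf" -> "uarpnu" -> "unprau" -> "un"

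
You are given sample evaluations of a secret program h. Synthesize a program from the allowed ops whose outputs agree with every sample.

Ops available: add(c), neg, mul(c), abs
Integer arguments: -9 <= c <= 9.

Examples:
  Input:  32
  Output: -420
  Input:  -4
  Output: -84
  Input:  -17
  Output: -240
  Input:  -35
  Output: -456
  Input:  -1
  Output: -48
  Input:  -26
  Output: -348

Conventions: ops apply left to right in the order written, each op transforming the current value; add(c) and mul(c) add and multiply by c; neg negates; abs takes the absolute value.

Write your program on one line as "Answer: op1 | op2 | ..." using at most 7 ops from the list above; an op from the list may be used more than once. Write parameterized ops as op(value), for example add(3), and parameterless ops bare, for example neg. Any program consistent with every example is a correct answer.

abs | mul(-4) | add(-9) | add(-3) | mul(-1) | mul(-3)

Check, running the answer program on each example:
  32 -> 32 -> -128 -> -137 -> -140 -> 140 -> -420
  -4 -> 4 -> -16 -> -25 -> -28 -> 28 -> -84
  -17 -> 17 -> -68 -> -77 -> -80 -> 80 -> -240
  -35 -> 35 -> -140 -> -149 -> -152 -> 152 -> -456
  -1 -> 1 -> -4 -> -13 -> -16 -> 16 -> -48
  -26 -> 26 -> -104 -> -113 -> -116 -> 116 -> -348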